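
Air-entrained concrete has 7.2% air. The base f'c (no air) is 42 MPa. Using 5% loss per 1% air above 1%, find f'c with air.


Strength loss = (7.2 - 1) * 5 = 31.0%
f'c = 42 * (1 - 31.0/100)
= 28.98 MPa

28.98


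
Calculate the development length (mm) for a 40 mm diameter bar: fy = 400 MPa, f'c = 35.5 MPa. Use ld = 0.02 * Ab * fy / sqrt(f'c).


Ab = pi * 40^2 / 4 = 1256.637 mm2
ld = 0.02 * 1256.637 * 400 / sqrt(35.5)
= 1687.3 mm

1687.3


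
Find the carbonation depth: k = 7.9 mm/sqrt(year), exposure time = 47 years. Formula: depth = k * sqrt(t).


depth = k * sqrt(t)
= 7.9 * sqrt(47)
= 54.16 mm

54.16


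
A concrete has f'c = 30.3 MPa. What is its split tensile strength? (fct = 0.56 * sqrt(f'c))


fct = 0.56 * sqrt(30.3)
= 0.56 * 5.505
= 3.083 MPa

3.083


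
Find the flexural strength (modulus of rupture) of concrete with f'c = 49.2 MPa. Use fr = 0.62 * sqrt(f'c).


fr = 0.62 * sqrt(49.2)
= 4.349 MPa

4.349


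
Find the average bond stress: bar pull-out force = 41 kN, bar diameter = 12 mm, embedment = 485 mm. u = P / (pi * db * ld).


u = P / (pi * db * ld)
= 41 * 1000 / (pi * 12 * 485)
= 2.242 MPa

2.242


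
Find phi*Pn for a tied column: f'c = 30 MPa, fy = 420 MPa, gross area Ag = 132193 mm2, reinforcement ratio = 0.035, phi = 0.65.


Ast = rho * Ag = 0.035 * 132193 = 4626.755 mm2
phi*Pn = 0.65 * 0.80 * (0.85 * 30 * (132193 - 4626.755) + 420 * 4626.755) / 1000
= 2702.01 kN

2702.01


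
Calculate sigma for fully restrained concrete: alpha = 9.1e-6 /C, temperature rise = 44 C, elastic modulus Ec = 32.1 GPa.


sigma = alpha * dT * Ec
= 9.1e-6 * 44 * 32.1 * 1000
= 12.853 MPa

12.853


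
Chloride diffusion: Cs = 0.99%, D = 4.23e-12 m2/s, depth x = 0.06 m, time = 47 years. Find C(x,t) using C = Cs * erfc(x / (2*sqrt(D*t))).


t_seconds = 47 * 365.25 * 24 * 3600 = 1483207200.0 s
arg = 0.06 / (2 * sqrt(4.23e-12 * 1483207200.0))
= 0.3787
erfc(0.3787) = 0.5922
C = 0.99 * 0.5922 = 0.5863%

0.5863


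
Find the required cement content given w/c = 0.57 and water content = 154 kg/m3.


Cement = water / (w/c)
= 154 / 0.57
= 270.2 kg/m3

270.2


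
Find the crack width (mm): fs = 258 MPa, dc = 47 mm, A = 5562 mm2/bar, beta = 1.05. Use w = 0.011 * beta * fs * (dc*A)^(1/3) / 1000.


w = 0.011 * beta * fs * (dc * A)^(1/3) / 1000
= 0.011 * 1.05 * 258 * (47 * 5562)^(1/3) / 1000
= 0.191 mm

0.191


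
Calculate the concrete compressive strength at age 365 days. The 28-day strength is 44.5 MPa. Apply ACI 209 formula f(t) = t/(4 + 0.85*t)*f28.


f(365) = 365 / (4 + 0.85 * 365) * 44.5
= 365 / 314.25 * 44.5
= 51.69 MPa

51.69


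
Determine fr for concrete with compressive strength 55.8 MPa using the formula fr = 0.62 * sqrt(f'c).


fr = 0.62 * sqrt(55.8)
= 4.631 MPa

4.631


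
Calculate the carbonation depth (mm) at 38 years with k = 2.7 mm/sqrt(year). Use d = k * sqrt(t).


depth = k * sqrt(t)
= 2.7 * sqrt(38)
= 16.64 mm

16.64


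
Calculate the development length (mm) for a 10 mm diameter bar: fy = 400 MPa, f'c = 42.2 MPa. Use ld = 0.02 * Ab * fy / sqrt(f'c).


Ab = pi * 10^2 / 4 = 78.54 mm2
ld = 0.02 * 78.54 * 400 / sqrt(42.2)
= 96.7 mm

96.7


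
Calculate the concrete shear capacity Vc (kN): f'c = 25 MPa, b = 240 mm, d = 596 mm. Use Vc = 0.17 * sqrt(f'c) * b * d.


Vc = 0.17 * sqrt(25) * 240 * 596 / 1000
= 121.58 kN

121.58


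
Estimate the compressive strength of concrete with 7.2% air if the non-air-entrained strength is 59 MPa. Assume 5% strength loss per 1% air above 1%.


Strength loss = (7.2 - 1) * 5 = 31.0%
f'c = 59 * (1 - 31.0/100)
= 40.71 MPa

40.71


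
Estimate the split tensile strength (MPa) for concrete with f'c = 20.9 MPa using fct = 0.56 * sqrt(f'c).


fct = 0.56 * sqrt(20.9)
= 0.56 * 4.572
= 2.56 MPa

2.56


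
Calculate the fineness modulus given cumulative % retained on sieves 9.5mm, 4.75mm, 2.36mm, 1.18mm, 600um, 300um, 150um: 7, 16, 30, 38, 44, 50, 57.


FM = sum(cumulative % retained) / 100
= 242 / 100
= 2.42

2.42


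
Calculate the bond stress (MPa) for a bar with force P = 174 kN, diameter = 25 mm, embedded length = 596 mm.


u = P / (pi * db * ld)
= 174 * 1000 / (pi * 25 * 596)
= 3.717 MPa

3.717


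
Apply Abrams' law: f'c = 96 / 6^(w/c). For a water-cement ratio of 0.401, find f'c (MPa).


f'c = 96 / 6^0.401
= 96 / 2.051
= 46.8 MPa

46.8


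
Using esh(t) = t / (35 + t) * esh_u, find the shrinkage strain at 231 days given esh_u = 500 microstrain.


esh(231) = 231 / (35 + 231) * 500
= 231 / 266 * 500
= 434.2 microstrain

434.2


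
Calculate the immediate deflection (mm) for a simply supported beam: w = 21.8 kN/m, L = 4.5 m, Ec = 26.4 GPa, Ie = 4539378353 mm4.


Convert: L = 4.5 m = 4500 mm, Ec = 26.4 GPa = 26400 MPa
delta = 5 * 21.8 * 4500^4 / (384 * 26400 * 4539378353)
= 0.97 mm

0.97


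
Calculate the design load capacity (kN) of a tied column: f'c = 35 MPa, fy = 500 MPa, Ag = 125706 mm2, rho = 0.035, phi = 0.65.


Ast = rho * Ag = 0.035 * 125706 = 4399.71 mm2
phi*Pn = 0.65 * 0.80 * (0.85 * 35 * (125706 - 4399.71) + 500 * 4399.71) / 1000
= 3020.53 kN

3020.53


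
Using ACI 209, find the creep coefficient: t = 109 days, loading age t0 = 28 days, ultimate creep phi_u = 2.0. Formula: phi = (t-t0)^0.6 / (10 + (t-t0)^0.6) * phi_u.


dt = 109 - 28 = 81
phi = 81^0.6 / (10 + 81^0.6) * 2.0
= 1.166

1.166


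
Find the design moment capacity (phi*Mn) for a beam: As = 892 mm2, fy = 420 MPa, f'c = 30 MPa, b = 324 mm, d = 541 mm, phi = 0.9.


a = As * fy / (0.85 * f'c * b)
= 892 * 420 / (0.85 * 30 * 324)
= 45.345 mm
Mn = As * fy * (d - a/2) / 10^6
= 194.1862 kN-m
phi*Mn = 0.9 * 194.1862 = 174.77 kN-m

174.77


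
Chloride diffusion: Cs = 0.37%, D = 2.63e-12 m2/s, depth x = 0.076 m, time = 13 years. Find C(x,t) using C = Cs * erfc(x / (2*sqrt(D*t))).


t_seconds = 13 * 365.25 * 24 * 3600 = 410248800.0 s
arg = 0.076 / (2 * sqrt(2.63e-12 * 410248800.0))
= 1.1569
erfc(1.1569) = 0.1018
C = 0.37 * 0.1018 = 0.0377%

0.0377


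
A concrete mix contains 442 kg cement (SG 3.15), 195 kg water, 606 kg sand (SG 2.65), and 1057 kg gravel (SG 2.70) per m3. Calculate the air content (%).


Vol cement = 442 / (3.15 * 1000) = 0.140317 m3
Vol water = 195 / 1000 = 0.195 m3
Vol sand = 606 / (2.65 * 1000) = 0.228679 m3
Vol gravel = 1057 / (2.70 * 1000) = 0.391481 m3
Total solid + water volume = 0.955478 m3
Air = (1 - 0.955478) * 100 = 4.45%

4.45


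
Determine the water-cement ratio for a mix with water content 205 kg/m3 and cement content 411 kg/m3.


w/c = water / cement
w/c = 205 / 411 = 0.499

0.499


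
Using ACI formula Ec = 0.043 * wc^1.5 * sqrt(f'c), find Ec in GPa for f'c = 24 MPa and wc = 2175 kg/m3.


Ec = 0.043 * 2175^1.5 * sqrt(24) / 1000
= 21.37 GPa

21.37


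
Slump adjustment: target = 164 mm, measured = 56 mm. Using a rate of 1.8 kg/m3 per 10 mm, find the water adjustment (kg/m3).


Difference = 164 - 56 = 108 mm
Water adjustment = 108 * 1.8 / 10 = 19.4 kg/m3

19.4


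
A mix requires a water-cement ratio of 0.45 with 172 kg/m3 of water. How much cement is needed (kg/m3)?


Cement = water / (w/c)
= 172 / 0.45
= 382.2 kg/m3

382.2


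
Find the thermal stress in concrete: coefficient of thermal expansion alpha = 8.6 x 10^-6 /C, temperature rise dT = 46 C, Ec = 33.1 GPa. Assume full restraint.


sigma = alpha * dT * Ec
= 8.6e-6 * 46 * 33.1 * 1000
= 13.094 MPa

13.094


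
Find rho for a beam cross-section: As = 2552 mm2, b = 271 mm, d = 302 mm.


rho = As / (b * d)
= 2552 / (271 * 302)
= 0.0312

0.0312


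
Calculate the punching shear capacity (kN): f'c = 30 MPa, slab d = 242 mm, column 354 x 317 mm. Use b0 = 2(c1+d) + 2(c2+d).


b0 = 2*(354 + 242) + 2*(317 + 242) = 2310 mm
Vc = 0.33 * sqrt(30) * 2310 * 242 / 1000
= 1010.42 kN

1010.42


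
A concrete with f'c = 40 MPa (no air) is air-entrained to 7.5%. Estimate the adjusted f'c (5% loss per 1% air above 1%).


Strength loss = (7.5 - 1) * 5 = 32.5%
f'c = 40 * (1 - 32.5/100)
= 27.0 MPa

27.0


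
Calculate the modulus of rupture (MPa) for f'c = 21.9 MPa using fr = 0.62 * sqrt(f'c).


fr = 0.62 * sqrt(21.9)
= 2.901 MPa

2.901


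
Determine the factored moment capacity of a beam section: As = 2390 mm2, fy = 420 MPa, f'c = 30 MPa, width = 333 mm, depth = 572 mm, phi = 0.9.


a = As * fy / (0.85 * f'c * b)
= 2390 * 420 / (0.85 * 30 * 333)
= 118.2123 mm
Mn = As * fy * (d - a/2) / 10^6
= 514.8428 kN-m
phi*Mn = 0.9 * 514.8428 = 463.36 kN-m

463.36


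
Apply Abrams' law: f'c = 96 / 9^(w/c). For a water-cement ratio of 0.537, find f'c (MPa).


f'c = 96 / 9^0.537
= 96 / 3.254
= 29.5 MPa

29.5


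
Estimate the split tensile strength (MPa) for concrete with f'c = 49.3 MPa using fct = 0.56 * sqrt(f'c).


fct = 0.56 * sqrt(49.3)
= 0.56 * 7.021
= 3.932 MPa

3.932


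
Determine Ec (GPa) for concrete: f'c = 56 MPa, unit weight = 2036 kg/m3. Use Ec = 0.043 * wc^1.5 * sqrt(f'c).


Ec = 0.043 * 2036^1.5 * sqrt(56) / 1000
= 29.56 GPa

29.56


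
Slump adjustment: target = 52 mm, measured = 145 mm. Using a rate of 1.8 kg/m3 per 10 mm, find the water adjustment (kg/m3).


Difference = 52 - 145 = -93 mm
Water adjustment = -93 * 1.8 / 10 = -16.7 kg/m3

-16.7


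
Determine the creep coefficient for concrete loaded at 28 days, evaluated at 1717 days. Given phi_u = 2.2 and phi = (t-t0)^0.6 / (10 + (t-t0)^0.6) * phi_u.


dt = 1717 - 28 = 1689
phi = 1689^0.6 / (10 + 1689^0.6) * 2.2
= 1.972

1.972


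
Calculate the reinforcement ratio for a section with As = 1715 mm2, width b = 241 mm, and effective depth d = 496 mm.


rho = As / (b * d)
= 1715 / (241 * 496)
= 0.0143

0.0143


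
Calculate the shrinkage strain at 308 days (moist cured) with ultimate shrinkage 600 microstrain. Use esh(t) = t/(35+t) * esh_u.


esh(308) = 308 / (35 + 308) * 600
= 308 / 343 * 600
= 538.8 microstrain

538.8


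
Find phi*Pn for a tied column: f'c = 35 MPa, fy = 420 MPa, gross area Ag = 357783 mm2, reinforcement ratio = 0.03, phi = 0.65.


Ast = rho * Ag = 0.03 * 357783 = 10733.49 mm2
phi*Pn = 0.65 * 0.80 * (0.85 * 35 * (357783 - 10733.49) + 420 * 10733.49) / 1000
= 7713.05 kN

7713.05


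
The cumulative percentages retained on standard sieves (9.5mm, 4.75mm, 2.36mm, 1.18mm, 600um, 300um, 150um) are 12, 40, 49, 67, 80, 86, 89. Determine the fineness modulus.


FM = sum(cumulative % retained) / 100
= 423 / 100
= 4.23

4.23


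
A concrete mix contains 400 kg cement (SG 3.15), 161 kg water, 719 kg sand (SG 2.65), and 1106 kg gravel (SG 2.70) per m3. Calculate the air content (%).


Vol cement = 400 / (3.15 * 1000) = 0.126984 m3
Vol water = 161 / 1000 = 0.161 m3
Vol sand = 719 / (2.65 * 1000) = 0.271321 m3
Vol gravel = 1106 / (2.70 * 1000) = 0.40963 m3
Total solid + water volume = 0.968935 m3
Air = (1 - 0.968935) * 100 = 3.11%

3.11


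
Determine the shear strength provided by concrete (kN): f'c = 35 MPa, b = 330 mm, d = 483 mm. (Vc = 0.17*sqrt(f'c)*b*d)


Vc = 0.17 * sqrt(35) * 330 * 483 / 1000
= 160.3 kN

160.3


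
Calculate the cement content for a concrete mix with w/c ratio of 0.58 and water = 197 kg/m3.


Cement = water / (w/c)
= 197 / 0.58
= 339.7 kg/m3

339.7


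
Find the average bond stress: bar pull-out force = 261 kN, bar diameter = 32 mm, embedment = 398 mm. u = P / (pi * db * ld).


u = P / (pi * db * ld)
= 261 * 1000 / (pi * 32 * 398)
= 6.523 MPa

6.523


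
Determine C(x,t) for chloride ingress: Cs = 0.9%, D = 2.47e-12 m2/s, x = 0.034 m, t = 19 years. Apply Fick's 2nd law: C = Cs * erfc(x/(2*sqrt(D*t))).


t_seconds = 19 * 365.25 * 24 * 3600 = 599594400.0 s
arg = 0.034 / (2 * sqrt(2.47e-12 * 599594400.0))
= 0.4417
erfc(0.4417) = 0.5322
C = 0.9 * 0.5322 = 0.4789%

0.4789


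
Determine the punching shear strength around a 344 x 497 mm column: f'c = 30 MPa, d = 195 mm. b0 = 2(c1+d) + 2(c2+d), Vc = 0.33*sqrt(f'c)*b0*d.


b0 = 2*(344 + 195) + 2*(497 + 195) = 2462 mm
Vc = 0.33 * sqrt(30) * 2462 * 195 / 1000
= 867.76 kN

867.76


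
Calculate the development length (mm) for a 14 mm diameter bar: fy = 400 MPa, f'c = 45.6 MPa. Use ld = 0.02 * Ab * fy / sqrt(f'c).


Ab = pi * 14^2 / 4 = 153.938 mm2
ld = 0.02 * 153.938 * 400 / sqrt(45.6)
= 182.4 mm

182.4


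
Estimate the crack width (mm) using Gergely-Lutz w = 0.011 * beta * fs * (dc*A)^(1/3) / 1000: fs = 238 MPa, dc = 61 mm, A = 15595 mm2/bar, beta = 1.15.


w = 0.011 * beta * fs * (dc * A)^(1/3) / 1000
= 0.011 * 1.15 * 238 * (61 * 15595)^(1/3) / 1000
= 0.296 mm

0.296


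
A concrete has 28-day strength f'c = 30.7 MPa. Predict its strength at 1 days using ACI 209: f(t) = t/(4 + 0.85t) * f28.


f(1) = 1 / (4 + 0.85 * 1) * 30.7
= 1 / 4.85 * 30.7
= 6.33 MPa

6.33


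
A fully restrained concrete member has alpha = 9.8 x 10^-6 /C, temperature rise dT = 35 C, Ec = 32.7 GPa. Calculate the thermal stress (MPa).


sigma = alpha * dT * Ec
= 9.8e-6 * 35 * 32.7 * 1000
= 11.216 MPa

11.216


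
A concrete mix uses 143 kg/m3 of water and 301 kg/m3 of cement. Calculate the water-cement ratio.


w/c = water / cement
w/c = 143 / 301 = 0.475

0.475


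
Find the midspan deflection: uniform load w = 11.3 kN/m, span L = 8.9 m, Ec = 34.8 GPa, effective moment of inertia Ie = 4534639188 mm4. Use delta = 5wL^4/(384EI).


Convert: L = 8.9 m = 8900 mm, Ec = 34.8 GPa = 34800 MPa
delta = 5 * 11.3 * 8900^4 / (384 * 34800 * 4534639188)
= 5.85 mm

5.85


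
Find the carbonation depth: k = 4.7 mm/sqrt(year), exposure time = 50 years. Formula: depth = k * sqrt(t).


depth = k * sqrt(t)
= 4.7 * sqrt(50)
= 33.23 mm

33.23


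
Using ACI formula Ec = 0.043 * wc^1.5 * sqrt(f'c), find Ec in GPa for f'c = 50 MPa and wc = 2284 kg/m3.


Ec = 0.043 * 2284^1.5 * sqrt(50) / 1000
= 33.19 GPa

33.19


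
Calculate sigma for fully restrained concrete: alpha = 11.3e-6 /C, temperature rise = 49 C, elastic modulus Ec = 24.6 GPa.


sigma = alpha * dT * Ec
= 11.3e-6 * 49 * 24.6 * 1000
= 13.621 MPa

13.621


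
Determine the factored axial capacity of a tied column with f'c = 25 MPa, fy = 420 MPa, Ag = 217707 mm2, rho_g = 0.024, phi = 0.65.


Ast = rho * Ag = 0.024 * 217707 = 5224.968 mm2
phi*Pn = 0.65 * 0.80 * (0.85 * 25 * (217707 - 5224.968) + 420 * 5224.968) / 1000
= 3489.06 kN

3489.06


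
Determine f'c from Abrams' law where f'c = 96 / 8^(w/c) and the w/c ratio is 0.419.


f'c = 96 / 8^0.419
= 96 / 2.39
= 40.17 MPa

40.17


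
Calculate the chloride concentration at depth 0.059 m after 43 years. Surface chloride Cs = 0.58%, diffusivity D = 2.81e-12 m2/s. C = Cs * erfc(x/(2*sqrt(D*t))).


t_seconds = 43 * 365.25 * 24 * 3600 = 1356976800.0 s
arg = 0.059 / (2 * sqrt(2.81e-12 * 1356976800.0))
= 0.4777
erfc(0.4777) = 0.4993
C = 0.58 * 0.4993 = 0.2896%

0.2896


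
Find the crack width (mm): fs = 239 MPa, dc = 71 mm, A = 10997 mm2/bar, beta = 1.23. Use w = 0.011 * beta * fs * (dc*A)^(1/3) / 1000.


w = 0.011 * beta * fs * (dc * A)^(1/3) / 1000
= 0.011 * 1.23 * 239 * (71 * 10997)^(1/3) / 1000
= 0.298 mm

0.298


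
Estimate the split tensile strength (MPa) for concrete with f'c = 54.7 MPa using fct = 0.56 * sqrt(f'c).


fct = 0.56 * sqrt(54.7)
= 0.56 * 7.396
= 4.142 MPa

4.142


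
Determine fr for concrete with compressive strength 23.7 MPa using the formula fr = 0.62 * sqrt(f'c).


fr = 0.62 * sqrt(23.7)
= 3.018 MPa

3.018


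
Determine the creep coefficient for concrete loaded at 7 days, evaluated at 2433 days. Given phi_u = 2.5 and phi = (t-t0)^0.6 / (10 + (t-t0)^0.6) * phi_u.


dt = 2433 - 7 = 2426
phi = 2426^0.6 / (10 + 2426^0.6) * 2.5
= 2.287

2.287


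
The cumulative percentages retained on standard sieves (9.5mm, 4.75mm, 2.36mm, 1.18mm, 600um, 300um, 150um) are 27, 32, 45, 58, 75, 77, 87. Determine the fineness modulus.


FM = sum(cumulative % retained) / 100
= 401 / 100
= 4.01

4.01


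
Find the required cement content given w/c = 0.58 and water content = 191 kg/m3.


Cement = water / (w/c)
= 191 / 0.58
= 329.3 kg/m3

329.3


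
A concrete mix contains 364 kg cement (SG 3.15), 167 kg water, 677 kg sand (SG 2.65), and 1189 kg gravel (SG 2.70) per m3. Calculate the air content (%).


Vol cement = 364 / (3.15 * 1000) = 0.115556 m3
Vol water = 167 / 1000 = 0.167 m3
Vol sand = 677 / (2.65 * 1000) = 0.255472 m3
Vol gravel = 1189 / (2.70 * 1000) = 0.44037 m3
Total solid + water volume = 0.978398 m3
Air = (1 - 0.978398) * 100 = 2.16%

2.16


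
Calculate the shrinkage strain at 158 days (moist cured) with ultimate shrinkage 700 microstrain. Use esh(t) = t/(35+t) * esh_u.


esh(158) = 158 / (35 + 158) * 700
= 158 / 193 * 700
= 573.1 microstrain

573.1


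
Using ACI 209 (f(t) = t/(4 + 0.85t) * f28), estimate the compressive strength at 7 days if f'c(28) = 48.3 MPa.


f(7) = 7 / (4 + 0.85 * 7) * 48.3
= 7 / 9.95 * 48.3
= 33.98 MPa

33.98


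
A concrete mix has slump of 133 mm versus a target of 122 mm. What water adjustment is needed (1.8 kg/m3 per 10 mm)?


Difference = 122 - 133 = -11 mm
Water adjustment = -11 * 1.8 / 10 = -2.0 kg/m3

-2.0


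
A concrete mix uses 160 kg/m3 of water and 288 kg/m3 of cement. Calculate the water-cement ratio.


w/c = water / cement
w/c = 160 / 288 = 0.556

0.556


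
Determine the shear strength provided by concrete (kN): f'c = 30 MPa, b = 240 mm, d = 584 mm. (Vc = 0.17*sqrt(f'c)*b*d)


Vc = 0.17 * sqrt(30) * 240 * 584 / 1000
= 130.51 kN

130.51


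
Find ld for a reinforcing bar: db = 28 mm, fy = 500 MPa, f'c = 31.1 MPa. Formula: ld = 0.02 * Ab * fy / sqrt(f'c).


Ab = pi * 28^2 / 4 = 615.752 mm2
ld = 0.02 * 615.752 * 500 / sqrt(31.1)
= 1104.1 mm

1104.1


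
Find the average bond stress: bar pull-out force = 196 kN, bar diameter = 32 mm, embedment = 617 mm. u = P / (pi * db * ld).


u = P / (pi * db * ld)
= 196 * 1000 / (pi * 32 * 617)
= 3.16 MPa

3.16


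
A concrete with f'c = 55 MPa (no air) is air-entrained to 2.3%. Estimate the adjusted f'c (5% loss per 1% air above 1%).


Strength loss = (2.3 - 1) * 5 = 6.5%
f'c = 55 * (1 - 6.5/100)
= 51.43 MPa

51.43


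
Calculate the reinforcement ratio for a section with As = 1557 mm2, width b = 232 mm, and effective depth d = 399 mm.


rho = As / (b * d)
= 1557 / (232 * 399)
= 0.0168

0.0168


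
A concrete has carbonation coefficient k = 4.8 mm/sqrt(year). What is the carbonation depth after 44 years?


depth = k * sqrt(t)
= 4.8 * sqrt(44)
= 31.84 mm

31.84


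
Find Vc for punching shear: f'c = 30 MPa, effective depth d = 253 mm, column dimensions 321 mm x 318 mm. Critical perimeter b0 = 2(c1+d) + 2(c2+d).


b0 = 2*(321 + 253) + 2*(318 + 253) = 2290 mm
Vc = 0.33 * sqrt(30) * 2290 * 253 / 1000
= 1047.2 kN

1047.2


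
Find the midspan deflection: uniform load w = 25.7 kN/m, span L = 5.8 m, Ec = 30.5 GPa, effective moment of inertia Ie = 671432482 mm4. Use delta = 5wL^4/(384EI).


Convert: L = 5.8 m = 5800 mm, Ec = 30.5 GPa = 30500 MPa
delta = 5 * 25.7 * 5800^4 / (384 * 30500 * 671432482)
= 18.49 mm

18.49


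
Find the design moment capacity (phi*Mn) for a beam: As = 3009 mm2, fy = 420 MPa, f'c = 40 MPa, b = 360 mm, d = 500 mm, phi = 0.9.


a = As * fy / (0.85 * f'c * b)
= 3009 * 420 / (0.85 * 40 * 360)
= 103.25 mm
Mn = As * fy * (d - a/2) / 10^6
= 566.6474 kN-m
phi*Mn = 0.9 * 566.6474 = 509.98 kN-m

509.98


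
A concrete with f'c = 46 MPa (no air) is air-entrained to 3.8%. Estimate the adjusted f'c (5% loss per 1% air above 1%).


Strength loss = (3.8 - 1) * 5 = 14.0%
f'c = 46 * (1 - 14.0/100)
= 39.56 MPa

39.56


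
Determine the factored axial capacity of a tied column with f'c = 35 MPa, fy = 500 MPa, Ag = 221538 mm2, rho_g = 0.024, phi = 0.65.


Ast = rho * Ag = 0.024 * 221538 = 5316.912 mm2
phi*Pn = 0.65 * 0.80 * (0.85 * 35 * (221538 - 5316.912) + 500 * 5316.912) / 1000
= 4727.34 kN

4727.34


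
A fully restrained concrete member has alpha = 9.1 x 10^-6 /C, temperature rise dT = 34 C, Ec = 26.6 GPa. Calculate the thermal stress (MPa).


sigma = alpha * dT * Ec
= 9.1e-6 * 34 * 26.6 * 1000
= 8.23 MPa

8.23


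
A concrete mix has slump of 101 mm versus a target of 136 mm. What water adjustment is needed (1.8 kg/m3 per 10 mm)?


Difference = 136 - 101 = 35 mm
Water adjustment = 35 * 1.8 / 10 = 6.3 kg/m3

6.3


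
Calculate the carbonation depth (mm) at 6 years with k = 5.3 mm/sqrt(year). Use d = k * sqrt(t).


depth = k * sqrt(t)
= 5.3 * sqrt(6)
= 12.98 mm

12.98


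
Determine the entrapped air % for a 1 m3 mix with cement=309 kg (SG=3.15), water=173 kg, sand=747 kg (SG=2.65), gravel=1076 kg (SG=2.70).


Vol cement = 309 / (3.15 * 1000) = 0.098095 m3
Vol water = 173 / 1000 = 0.173 m3
Vol sand = 747 / (2.65 * 1000) = 0.281887 m3
Vol gravel = 1076 / (2.70 * 1000) = 0.398519 m3
Total solid + water volume = 0.951501 m3
Air = (1 - 0.951501) * 100 = 4.85%

4.85


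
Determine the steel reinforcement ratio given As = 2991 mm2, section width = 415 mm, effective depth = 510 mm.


rho = As / (b * d)
= 2991 / (415 * 510)
= 0.0141

0.0141


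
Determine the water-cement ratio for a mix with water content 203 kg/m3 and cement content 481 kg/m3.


w/c = water / cement
w/c = 203 / 481 = 0.422

0.422


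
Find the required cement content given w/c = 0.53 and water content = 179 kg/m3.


Cement = water / (w/c)
= 179 / 0.53
= 337.7 kg/m3

337.7


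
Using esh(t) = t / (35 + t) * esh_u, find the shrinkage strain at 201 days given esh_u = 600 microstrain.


esh(201) = 201 / (35 + 201) * 600
= 201 / 236 * 600
= 511.0 microstrain

511.0


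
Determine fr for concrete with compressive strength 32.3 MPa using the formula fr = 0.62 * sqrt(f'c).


fr = 0.62 * sqrt(32.3)
= 3.524 MPa

3.524


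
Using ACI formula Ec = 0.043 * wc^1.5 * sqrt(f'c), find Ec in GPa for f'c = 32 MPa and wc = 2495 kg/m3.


Ec = 0.043 * 2495^1.5 * sqrt(32) / 1000
= 30.31 GPa

30.31


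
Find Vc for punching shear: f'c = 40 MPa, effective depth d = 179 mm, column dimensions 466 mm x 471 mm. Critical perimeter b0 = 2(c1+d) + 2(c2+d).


b0 = 2*(466 + 179) + 2*(471 + 179) = 2590 mm
Vc = 0.33 * sqrt(40) * 2590 * 179 / 1000
= 967.6 kN

967.6


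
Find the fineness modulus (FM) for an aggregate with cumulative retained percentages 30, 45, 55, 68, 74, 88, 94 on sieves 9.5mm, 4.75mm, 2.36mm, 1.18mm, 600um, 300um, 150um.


FM = sum(cumulative % retained) / 100
= 454 / 100
= 4.54

4.54


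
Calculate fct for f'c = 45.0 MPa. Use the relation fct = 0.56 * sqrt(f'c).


fct = 0.56 * sqrt(45.0)
= 0.56 * 6.708
= 3.757 MPa

3.757


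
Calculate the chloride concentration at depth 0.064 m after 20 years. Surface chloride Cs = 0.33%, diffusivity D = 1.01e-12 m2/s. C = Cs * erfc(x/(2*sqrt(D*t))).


t_seconds = 20 * 365.25 * 24 * 3600 = 631152000.0 s
arg = 0.064 / (2 * sqrt(1.01e-12 * 631152000.0))
= 1.2674
erfc(1.2674) = 0.0731
C = 0.33 * 0.0731 = 0.0241%

0.0241


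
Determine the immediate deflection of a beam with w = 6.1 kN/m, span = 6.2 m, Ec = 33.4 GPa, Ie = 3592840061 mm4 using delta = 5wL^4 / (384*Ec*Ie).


Convert: L = 6.2 m = 6200 mm, Ec = 33.4 GPa = 33400 MPa
delta = 5 * 6.1 * 6200^4 / (384 * 33400 * 3592840061)
= 0.98 mm

0.98


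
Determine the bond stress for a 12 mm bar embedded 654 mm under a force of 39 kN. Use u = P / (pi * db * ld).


u = P / (pi * db * ld)
= 39 * 1000 / (pi * 12 * 654)
= 1.582 MPa

1.582


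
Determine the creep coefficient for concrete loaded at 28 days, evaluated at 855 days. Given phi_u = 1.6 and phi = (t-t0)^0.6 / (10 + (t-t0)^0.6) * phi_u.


dt = 855 - 28 = 827
phi = 827^0.6 / (10 + 827^0.6) * 1.6
= 1.359

1.359


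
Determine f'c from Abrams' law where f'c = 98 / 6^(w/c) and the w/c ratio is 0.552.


f'c = 98 / 6^0.552
= 98 / 2.689
= 36.45 MPa

36.45


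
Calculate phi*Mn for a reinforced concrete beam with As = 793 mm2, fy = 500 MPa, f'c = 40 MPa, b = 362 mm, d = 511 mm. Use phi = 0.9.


a = As * fy / (0.85 * f'c * b)
= 793 * 500 / (0.85 * 40 * 362)
= 32.2148 mm
Mn = As * fy * (d - a/2) / 10^6
= 196.2249 kN-m
phi*Mn = 0.9 * 196.2249 = 176.6 kN-m

176.6


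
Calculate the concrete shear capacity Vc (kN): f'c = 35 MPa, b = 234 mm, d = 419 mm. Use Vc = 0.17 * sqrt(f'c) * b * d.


Vc = 0.17 * sqrt(35) * 234 * 419 / 1000
= 98.61 kN

98.61


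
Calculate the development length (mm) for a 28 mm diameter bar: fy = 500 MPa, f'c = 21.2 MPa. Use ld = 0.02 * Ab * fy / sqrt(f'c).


Ab = pi * 28^2 / 4 = 615.752 mm2
ld = 0.02 * 615.752 * 500 / sqrt(21.2)
= 1337.3 mm

1337.3


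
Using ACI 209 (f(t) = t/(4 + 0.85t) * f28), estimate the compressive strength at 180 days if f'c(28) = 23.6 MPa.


f(180) = 180 / (4 + 0.85 * 180) * 23.6
= 180 / 157.0 * 23.6
= 27.06 MPa

27.06


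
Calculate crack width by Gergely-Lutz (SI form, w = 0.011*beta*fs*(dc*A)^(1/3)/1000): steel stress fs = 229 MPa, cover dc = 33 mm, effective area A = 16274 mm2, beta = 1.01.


w = 0.011 * beta * fs * (dc * A)^(1/3) / 1000
= 0.011 * 1.01 * 229 * (33 * 16274)^(1/3) / 1000
= 0.207 mm

0.207


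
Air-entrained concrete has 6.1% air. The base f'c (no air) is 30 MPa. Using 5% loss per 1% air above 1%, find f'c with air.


Strength loss = (6.1 - 1) * 5 = 25.5%
f'c = 30 * (1 - 25.5/100)
= 22.35 MPa

22.35


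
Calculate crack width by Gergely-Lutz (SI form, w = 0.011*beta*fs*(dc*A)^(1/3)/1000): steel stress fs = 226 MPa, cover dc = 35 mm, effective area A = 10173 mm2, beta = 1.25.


w = 0.011 * beta * fs * (dc * A)^(1/3) / 1000
= 0.011 * 1.25 * 226 * (35 * 10173)^(1/3) / 1000
= 0.22 mm

0.22


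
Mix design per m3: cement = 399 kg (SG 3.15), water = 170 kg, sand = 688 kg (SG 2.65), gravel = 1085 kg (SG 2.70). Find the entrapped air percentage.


Vol cement = 399 / (3.15 * 1000) = 0.126667 m3
Vol water = 170 / 1000 = 0.17 m3
Vol sand = 688 / (2.65 * 1000) = 0.259623 m3
Vol gravel = 1085 / (2.70 * 1000) = 0.401852 m3
Total solid + water volume = 0.958141 m3
Air = (1 - 0.958141) * 100 = 4.19%

4.19


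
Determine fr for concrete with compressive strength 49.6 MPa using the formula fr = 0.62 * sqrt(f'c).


fr = 0.62 * sqrt(49.6)
= 4.366 MPa

4.366


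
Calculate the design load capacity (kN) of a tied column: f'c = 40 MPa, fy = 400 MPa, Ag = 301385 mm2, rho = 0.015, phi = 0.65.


Ast = rho * Ag = 0.015 * 301385 = 4520.775 mm2
phi*Pn = 0.65 * 0.80 * (0.85 * 40 * (301385 - 4520.775) + 400 * 4520.775) / 1000
= 6188.88 kN

6188.88


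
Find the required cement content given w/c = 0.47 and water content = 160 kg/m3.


Cement = water / (w/c)
= 160 / 0.47
= 340.4 kg/m3

340.4


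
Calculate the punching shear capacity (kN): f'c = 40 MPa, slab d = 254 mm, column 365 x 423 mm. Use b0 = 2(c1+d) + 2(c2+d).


b0 = 2*(365 + 254) + 2*(423 + 254) = 2592 mm
Vc = 0.33 * sqrt(40) * 2592 * 254 / 1000
= 1374.08 kN

1374.08


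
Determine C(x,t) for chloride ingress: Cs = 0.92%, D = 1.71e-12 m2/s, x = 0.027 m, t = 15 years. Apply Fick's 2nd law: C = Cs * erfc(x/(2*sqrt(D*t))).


t_seconds = 15 * 365.25 * 24 * 3600 = 473364000.0 s
arg = 0.027 / (2 * sqrt(1.71e-12 * 473364000.0))
= 0.4745
erfc(0.4745) = 0.5022
C = 0.92 * 0.5022 = 0.462%

0.462


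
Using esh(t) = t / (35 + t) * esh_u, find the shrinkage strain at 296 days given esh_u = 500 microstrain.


esh(296) = 296 / (35 + 296) * 500
= 296 / 331 * 500
= 447.1 microstrain

447.1


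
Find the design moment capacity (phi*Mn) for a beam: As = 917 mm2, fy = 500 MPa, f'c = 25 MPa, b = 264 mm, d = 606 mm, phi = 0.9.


a = As * fy / (0.85 * f'c * b)
= 917 * 500 / (0.85 * 25 * 264)
= 81.7291 mm
Mn = As * fy * (d - a/2) / 10^6
= 259.1146 kN-m
phi*Mn = 0.9 * 259.1146 = 233.2 kN-m

233.2


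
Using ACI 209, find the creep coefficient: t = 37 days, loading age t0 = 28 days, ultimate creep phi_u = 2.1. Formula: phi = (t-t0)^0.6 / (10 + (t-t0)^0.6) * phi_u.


dt = 37 - 28 = 9
phi = 9^0.6 / (10 + 9^0.6) * 2.1
= 0.571

0.571


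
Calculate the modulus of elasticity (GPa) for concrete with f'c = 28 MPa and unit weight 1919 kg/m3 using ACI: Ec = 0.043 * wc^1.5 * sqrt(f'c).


Ec = 0.043 * 1919^1.5 * sqrt(28) / 1000
= 19.13 GPa

19.13


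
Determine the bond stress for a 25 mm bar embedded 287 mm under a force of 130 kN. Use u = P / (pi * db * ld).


u = P / (pi * db * ld)
= 130 * 1000 / (pi * 25 * 287)
= 5.767 MPa

5.767


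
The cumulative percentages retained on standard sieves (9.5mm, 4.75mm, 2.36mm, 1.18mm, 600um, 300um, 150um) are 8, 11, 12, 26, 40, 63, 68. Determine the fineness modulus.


FM = sum(cumulative % retained) / 100
= 228 / 100
= 2.28

2.28


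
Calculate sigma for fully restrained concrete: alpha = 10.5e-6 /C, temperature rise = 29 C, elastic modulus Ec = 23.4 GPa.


sigma = alpha * dT * Ec
= 10.5e-6 * 29 * 23.4 * 1000
= 7.125 MPa

7.125


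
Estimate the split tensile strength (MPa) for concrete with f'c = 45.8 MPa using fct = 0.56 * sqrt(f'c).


fct = 0.56 * sqrt(45.8)
= 0.56 * 6.768
= 3.79 MPa

3.79


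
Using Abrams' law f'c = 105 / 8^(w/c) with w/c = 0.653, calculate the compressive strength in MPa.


f'c = 105 / 8^0.653
= 105 / 3.888
= 27.01 MPa

27.01


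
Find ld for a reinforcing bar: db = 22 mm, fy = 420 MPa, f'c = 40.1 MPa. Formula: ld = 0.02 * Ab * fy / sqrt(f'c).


Ab = pi * 22^2 / 4 = 380.133 mm2
ld = 0.02 * 380.133 * 420 / sqrt(40.1)
= 504.2 mm

504.2


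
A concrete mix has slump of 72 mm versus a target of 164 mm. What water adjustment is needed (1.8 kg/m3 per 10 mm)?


Difference = 164 - 72 = 92 mm
Water adjustment = 92 * 1.8 / 10 = 16.6 kg/m3

16.6


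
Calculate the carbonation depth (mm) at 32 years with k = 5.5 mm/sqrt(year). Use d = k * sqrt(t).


depth = k * sqrt(t)
= 5.5 * sqrt(32)
= 31.11 mm

31.11


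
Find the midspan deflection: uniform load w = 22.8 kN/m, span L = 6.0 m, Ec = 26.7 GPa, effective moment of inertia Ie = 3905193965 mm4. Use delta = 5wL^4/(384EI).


Convert: L = 6.0 m = 6000 mm, Ec = 26.7 GPa = 26700 MPa
delta = 5 * 22.8 * 6000^4 / (384 * 26700 * 3905193965)
= 3.69 mm

3.69


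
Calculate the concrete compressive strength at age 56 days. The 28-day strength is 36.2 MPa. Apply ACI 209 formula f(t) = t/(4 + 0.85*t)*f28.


f(56) = 56 / (4 + 0.85 * 56) * 36.2
= 56 / 51.6 * 36.2
= 39.29 MPa

39.29


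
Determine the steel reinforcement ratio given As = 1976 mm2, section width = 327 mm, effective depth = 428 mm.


rho = As / (b * d)
= 1976 / (327 * 428)
= 0.0141

0.0141


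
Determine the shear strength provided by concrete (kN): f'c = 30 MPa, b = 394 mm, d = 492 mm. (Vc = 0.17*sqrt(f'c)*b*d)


Vc = 0.17 * sqrt(30) * 394 * 492 / 1000
= 180.5 kN

180.5


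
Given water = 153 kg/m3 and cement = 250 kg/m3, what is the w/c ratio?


w/c = water / cement
w/c = 153 / 250 = 0.612

0.612


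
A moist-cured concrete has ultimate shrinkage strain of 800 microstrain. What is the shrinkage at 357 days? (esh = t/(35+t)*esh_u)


esh(357) = 357 / (35 + 357) * 800
= 357 / 392 * 800
= 728.6 microstrain

728.6


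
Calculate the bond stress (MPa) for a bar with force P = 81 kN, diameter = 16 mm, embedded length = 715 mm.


u = P / (pi * db * ld)
= 81 * 1000 / (pi * 16 * 715)
= 2.254 MPa

2.254


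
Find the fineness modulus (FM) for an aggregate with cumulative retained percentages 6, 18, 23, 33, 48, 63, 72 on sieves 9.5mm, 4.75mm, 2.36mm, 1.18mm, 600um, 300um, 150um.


FM = sum(cumulative % retained) / 100
= 263 / 100
= 2.63

2.63


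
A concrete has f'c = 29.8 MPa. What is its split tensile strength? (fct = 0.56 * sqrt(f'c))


fct = 0.56 * sqrt(29.8)
= 0.56 * 5.459
= 3.057 MPa

3.057


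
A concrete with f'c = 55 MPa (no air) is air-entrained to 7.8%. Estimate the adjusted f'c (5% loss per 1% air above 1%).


Strength loss = (7.8 - 1) * 5 = 34.0%
f'c = 55 * (1 - 34.0/100)
= 36.3 MPa

36.3


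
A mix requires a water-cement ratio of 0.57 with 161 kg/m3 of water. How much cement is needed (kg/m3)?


Cement = water / (w/c)
= 161 / 0.57
= 282.5 kg/m3

282.5


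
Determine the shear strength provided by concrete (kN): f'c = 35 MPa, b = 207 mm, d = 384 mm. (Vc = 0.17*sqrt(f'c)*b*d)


Vc = 0.17 * sqrt(35) * 207 * 384 / 1000
= 79.94 kN

79.94


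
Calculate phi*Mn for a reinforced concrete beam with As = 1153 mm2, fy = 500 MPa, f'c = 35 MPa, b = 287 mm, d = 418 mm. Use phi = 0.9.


a = As * fy / (0.85 * f'c * b)
= 1153 * 500 / (0.85 * 35 * 287)
= 67.5197 mm
Mn = As * fy * (d - a/2) / 10^6
= 221.5144 kN-m
phi*Mn = 0.9 * 221.5144 = 199.36 kN-m

199.36


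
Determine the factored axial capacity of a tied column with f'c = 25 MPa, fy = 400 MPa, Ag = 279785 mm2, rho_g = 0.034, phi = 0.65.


Ast = rho * Ag = 0.034 * 279785 = 9512.69 mm2
phi*Pn = 0.65 * 0.80 * (0.85 * 25 * (279785 - 9512.69) + 400 * 9512.69) / 1000
= 4965.15 kN

4965.15


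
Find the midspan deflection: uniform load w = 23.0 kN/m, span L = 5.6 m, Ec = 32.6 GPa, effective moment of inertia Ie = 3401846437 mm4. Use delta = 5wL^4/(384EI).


Convert: L = 5.6 m = 5600 mm, Ec = 32.6 GPa = 32600 MPa
delta = 5 * 23.0 * 5600^4 / (384 * 32600 * 3401846437)
= 2.66 mm

2.66


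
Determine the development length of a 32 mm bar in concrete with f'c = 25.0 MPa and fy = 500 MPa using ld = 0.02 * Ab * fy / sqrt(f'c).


Ab = pi * 32^2 / 4 = 804.248 mm2
ld = 0.02 * 804.248 * 500 / sqrt(25.0)
= 1608.5 mm

1608.5


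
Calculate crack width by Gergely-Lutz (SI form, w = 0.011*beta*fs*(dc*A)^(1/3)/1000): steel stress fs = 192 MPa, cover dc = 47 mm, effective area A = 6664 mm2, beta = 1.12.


w = 0.011 * beta * fs * (dc * A)^(1/3) / 1000
= 0.011 * 1.12 * 192 * (47 * 6664)^(1/3) / 1000
= 0.161 mm

0.161


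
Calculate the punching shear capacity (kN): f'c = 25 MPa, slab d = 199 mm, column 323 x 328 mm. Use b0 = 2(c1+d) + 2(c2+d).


b0 = 2*(323 + 199) + 2*(328 + 199) = 2098 mm
Vc = 0.33 * sqrt(25) * 2098 * 199 / 1000
= 688.88 kN

688.88


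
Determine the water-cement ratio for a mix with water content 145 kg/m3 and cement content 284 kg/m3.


w/c = water / cement
w/c = 145 / 284 = 0.511

0.511


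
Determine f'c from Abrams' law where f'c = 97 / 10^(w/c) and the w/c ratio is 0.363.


f'c = 97 / 10^0.363
= 97 / 2.307
= 42.05 MPa

42.05


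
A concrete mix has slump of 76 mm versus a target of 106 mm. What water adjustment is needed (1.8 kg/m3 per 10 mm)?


Difference = 106 - 76 = 30 mm
Water adjustment = 30 * 1.8 / 10 = 5.4 kg/m3

5.4


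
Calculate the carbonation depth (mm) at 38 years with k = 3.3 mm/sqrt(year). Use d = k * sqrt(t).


depth = k * sqrt(t)
= 3.3 * sqrt(38)
= 20.34 mm

20.34


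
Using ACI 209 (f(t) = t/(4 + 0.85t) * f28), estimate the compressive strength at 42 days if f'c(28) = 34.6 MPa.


f(42) = 42 / (4 + 0.85 * 42) * 34.6
= 42 / 39.7 * 34.6
= 36.6 MPa

36.6


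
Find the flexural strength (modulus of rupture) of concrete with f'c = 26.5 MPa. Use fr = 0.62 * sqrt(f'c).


fr = 0.62 * sqrt(26.5)
= 3.192 MPa

3.192


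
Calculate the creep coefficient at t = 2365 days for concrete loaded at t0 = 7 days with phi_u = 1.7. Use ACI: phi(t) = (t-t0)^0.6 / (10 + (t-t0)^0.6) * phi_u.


dt = 2365 - 7 = 2358
phi = 2358^0.6 / (10 + 2358^0.6) * 1.7
= 1.553

1.553


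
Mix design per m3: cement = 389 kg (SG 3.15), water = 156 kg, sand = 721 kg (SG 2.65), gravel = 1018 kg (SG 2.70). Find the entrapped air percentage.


Vol cement = 389 / (3.15 * 1000) = 0.123492 m3
Vol water = 156 / 1000 = 0.156 m3
Vol sand = 721 / (2.65 * 1000) = 0.272075 m3
Vol gravel = 1018 / (2.70 * 1000) = 0.377037 m3
Total solid + water volume = 0.928605 m3
Air = (1 - 0.928605) * 100 = 7.14%

7.14


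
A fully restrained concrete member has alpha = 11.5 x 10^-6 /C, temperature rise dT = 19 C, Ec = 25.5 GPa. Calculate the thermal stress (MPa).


sigma = alpha * dT * Ec
= 11.5e-6 * 19 * 25.5 * 1000
= 5.572 MPa

5.572


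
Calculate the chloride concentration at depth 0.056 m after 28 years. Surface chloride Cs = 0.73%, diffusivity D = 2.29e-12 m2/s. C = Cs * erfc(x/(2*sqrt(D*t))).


t_seconds = 28 * 365.25 * 24 * 3600 = 883612800.0 s
arg = 0.056 / (2 * sqrt(2.29e-12 * 883612800.0))
= 0.6225
erfc(0.6225) = 0.3787
C = 0.73 * 0.3787 = 0.2765%

0.2765


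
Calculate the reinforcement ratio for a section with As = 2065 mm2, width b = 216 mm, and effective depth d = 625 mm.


rho = As / (b * d)
= 2065 / (216 * 625)
= 0.0153

0.0153


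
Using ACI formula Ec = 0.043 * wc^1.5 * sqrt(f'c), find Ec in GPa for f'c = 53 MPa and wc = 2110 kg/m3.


Ec = 0.043 * 2110^1.5 * sqrt(53) / 1000
= 30.34 GPa

30.34


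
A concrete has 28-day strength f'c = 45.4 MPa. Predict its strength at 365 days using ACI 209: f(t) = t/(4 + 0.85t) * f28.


f(365) = 365 / (4 + 0.85 * 365) * 45.4
= 365 / 314.25 * 45.4
= 52.73 MPa

52.73


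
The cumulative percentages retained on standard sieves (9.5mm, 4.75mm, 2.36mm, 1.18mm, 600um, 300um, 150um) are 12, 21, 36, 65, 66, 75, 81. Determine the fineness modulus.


FM = sum(cumulative % retained) / 100
= 356 / 100
= 3.56

3.56


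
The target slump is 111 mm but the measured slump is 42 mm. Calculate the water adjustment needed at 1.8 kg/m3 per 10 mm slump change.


Difference = 111 - 42 = 69 mm
Water adjustment = 69 * 1.8 / 10 = 12.4 kg/m3

12.4


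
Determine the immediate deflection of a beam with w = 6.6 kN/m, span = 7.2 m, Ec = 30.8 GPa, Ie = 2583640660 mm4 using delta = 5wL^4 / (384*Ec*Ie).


Convert: L = 7.2 m = 7200 mm, Ec = 30.8 GPa = 30800 MPa
delta = 5 * 6.6 * 7200^4 / (384 * 30800 * 2583640660)
= 2.9 mm

2.9


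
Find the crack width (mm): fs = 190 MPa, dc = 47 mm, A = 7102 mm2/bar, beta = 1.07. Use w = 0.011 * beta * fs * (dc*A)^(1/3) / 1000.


w = 0.011 * beta * fs * (dc * A)^(1/3) / 1000
= 0.011 * 1.07 * 190 * (47 * 7102)^(1/3) / 1000
= 0.155 mm

0.155


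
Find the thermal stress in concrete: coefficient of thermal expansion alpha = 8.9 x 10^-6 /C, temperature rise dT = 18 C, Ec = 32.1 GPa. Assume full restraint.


sigma = alpha * dT * Ec
= 8.9e-6 * 18 * 32.1 * 1000
= 5.142 MPa

5.142


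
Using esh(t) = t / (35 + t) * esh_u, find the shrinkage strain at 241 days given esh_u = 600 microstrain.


esh(241) = 241 / (35 + 241) * 600
= 241 / 276 * 600
= 523.9 microstrain

523.9


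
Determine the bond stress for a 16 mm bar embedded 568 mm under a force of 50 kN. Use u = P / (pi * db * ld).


u = P / (pi * db * ld)
= 50 * 1000 / (pi * 16 * 568)
= 1.751 MPa

1.751


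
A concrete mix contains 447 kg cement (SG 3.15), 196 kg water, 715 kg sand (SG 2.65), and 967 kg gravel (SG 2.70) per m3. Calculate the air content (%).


Vol cement = 447 / (3.15 * 1000) = 0.141905 m3
Vol water = 196 / 1000 = 0.196 m3
Vol sand = 715 / (2.65 * 1000) = 0.269811 m3
Vol gravel = 967 / (2.70 * 1000) = 0.358148 m3
Total solid + water volume = 0.965864 m3
Air = (1 - 0.965864) * 100 = 3.41%

3.41


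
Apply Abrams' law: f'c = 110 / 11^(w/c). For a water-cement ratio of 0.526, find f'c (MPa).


f'c = 110 / 11^0.526
= 110 / 3.53
= 31.16 MPa

31.16


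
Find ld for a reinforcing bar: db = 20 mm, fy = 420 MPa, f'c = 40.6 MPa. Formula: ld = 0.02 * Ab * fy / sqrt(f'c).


Ab = pi * 20^2 / 4 = 314.159 mm2
ld = 0.02 * 314.159 * 420 / sqrt(40.6)
= 414.2 mm

414.2


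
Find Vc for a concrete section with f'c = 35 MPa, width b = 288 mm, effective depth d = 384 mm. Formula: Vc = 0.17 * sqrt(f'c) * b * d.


Vc = 0.17 * sqrt(35) * 288 * 384 / 1000
= 111.23 kN

111.23


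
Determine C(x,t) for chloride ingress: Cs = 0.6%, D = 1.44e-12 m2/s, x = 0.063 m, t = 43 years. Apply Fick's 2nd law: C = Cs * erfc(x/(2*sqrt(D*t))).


t_seconds = 43 * 365.25 * 24 * 3600 = 1356976800.0 s
arg = 0.063 / (2 * sqrt(1.44e-12 * 1356976800.0))
= 0.7126
erfc(0.7126) = 0.3136
C = 0.6 * 0.3136 = 0.1881%

0.1881


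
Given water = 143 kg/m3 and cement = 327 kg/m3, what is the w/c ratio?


w/c = water / cement
w/c = 143 / 327 = 0.437

0.437
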